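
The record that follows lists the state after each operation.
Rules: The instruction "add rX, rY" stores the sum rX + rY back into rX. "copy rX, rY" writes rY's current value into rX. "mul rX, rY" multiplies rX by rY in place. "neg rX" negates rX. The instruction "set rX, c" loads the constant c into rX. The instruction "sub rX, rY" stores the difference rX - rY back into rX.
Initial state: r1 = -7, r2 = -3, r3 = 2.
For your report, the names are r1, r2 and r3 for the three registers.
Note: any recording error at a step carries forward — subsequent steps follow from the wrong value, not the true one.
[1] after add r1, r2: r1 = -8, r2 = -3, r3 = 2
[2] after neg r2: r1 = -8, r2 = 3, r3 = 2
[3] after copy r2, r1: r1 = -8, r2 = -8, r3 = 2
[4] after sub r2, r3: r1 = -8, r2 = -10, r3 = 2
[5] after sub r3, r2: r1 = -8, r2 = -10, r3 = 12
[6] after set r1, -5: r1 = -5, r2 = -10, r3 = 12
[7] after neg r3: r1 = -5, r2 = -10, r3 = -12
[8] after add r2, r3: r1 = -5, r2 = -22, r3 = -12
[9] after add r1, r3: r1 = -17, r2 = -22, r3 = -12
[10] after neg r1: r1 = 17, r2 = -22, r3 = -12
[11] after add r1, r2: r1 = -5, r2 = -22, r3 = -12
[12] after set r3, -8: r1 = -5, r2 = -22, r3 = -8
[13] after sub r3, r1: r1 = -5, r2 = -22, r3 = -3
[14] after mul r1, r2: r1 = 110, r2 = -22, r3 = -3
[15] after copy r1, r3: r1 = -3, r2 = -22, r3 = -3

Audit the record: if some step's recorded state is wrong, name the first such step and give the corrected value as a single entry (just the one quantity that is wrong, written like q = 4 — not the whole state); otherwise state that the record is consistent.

1. r1 = -7 + -3 = -10 (the entry is off here)
So the first discrepancy is step 1, where the right value is r1 = -10.

step 1, r1 = -10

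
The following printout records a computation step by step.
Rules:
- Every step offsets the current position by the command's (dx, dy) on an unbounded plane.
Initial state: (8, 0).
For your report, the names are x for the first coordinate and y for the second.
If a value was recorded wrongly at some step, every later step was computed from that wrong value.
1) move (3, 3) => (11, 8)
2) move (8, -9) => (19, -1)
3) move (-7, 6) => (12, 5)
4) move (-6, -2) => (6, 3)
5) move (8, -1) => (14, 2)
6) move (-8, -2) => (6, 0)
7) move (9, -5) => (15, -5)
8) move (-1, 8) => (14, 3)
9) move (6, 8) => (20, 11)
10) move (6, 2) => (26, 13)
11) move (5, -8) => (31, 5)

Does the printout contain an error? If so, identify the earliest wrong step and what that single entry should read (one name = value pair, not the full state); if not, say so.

Recomputing the run from the initial state:
step 1: x = 11, y = 3
step 2: x = 19, y = -6
step 3: x = 12, y = 0
step 4: x = 6, y = -2
step 5: x = 14, y = -3
step 6: x = 6, y = -5
step 7: x = 15, y = -10
step 8: x = 14, y = -2
step 9: x = 20, y = 6
step 10: x = 26, y = 8
step 11: x = 31, y = 0
The first disagreement with the printout is at step 1, where the value should be y = 3.

step 1, y = 3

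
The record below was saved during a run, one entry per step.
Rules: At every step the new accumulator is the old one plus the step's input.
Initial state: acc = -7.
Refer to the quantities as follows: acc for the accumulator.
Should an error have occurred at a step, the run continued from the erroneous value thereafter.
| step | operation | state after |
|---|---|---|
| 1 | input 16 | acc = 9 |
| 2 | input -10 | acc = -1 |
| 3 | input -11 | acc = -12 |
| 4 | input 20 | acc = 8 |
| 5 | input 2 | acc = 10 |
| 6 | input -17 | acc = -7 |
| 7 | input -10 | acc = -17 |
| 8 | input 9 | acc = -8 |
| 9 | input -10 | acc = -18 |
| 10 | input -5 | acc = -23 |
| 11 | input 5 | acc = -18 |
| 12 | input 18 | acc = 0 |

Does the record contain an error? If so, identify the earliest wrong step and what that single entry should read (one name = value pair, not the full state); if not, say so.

no error

1. acc = -7 + 16 = 9 (in agreement)
2. acc = 9 + -10 = -1 (exactly as logged)
3. acc = -1 + -11 = -12 (confirmed correct)
4. acc = -12 + 20 = 8 (same as recorded)
5. acc = 8 + 2 = 10 (in agreement)
6. acc = 10 + -17 = -7 (exactly as logged)
7. acc = -7 + -10 = -17 (checks out)
8. acc = -17 + 9 = -8 (matches)
9. acc = -8 + -10 = -18 (verified)
10. acc = -18 + -5 = -23 (no discrepancy)
11. acc = -23 + 5 = -18 (consistent with the record)
12. acc = -18 + 18 = 0 (checks out)
The recomputation confirms every line.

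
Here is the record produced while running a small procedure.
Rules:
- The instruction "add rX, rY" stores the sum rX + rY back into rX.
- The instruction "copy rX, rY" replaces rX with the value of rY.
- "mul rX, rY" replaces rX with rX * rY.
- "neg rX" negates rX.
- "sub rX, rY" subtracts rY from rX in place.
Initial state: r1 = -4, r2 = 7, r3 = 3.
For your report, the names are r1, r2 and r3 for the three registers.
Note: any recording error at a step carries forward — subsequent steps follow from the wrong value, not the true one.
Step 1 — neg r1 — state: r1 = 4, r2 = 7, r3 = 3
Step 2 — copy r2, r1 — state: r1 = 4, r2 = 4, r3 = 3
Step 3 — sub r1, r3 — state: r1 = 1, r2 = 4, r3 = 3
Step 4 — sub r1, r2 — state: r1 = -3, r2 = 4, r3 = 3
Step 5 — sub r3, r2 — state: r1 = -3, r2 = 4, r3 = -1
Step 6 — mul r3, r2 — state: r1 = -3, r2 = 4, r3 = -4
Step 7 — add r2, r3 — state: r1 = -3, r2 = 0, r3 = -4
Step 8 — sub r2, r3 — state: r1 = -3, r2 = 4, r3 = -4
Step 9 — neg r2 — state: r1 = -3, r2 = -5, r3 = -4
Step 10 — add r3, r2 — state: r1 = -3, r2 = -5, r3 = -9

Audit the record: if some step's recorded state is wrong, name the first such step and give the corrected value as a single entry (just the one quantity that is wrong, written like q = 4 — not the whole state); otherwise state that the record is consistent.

step 9, r2 = -4

step 1: r1 = -(-4) = 4 -> exactly as logged
step 2: r2 = 4 -> consistent with the record
step 3: r1 = 4 - 3 = 1 -> matches
step 4: r1 = 1 - 4 = -3 -> verified
step 5: r3 = 3 - 4 = -1 -> verified
step 6: r3 = -1 * 4 = -4 -> agrees with the record
step 7: r2 = 4 + -4 = 0 -> checks out
step 8: r2 = 0 - -4 = 4 -> agrees with the record
step 9: r2 = -(4) = -4 -> this is not what the record shows
Conclusion: step 9 carries the first error; the entry should be r2 = -4.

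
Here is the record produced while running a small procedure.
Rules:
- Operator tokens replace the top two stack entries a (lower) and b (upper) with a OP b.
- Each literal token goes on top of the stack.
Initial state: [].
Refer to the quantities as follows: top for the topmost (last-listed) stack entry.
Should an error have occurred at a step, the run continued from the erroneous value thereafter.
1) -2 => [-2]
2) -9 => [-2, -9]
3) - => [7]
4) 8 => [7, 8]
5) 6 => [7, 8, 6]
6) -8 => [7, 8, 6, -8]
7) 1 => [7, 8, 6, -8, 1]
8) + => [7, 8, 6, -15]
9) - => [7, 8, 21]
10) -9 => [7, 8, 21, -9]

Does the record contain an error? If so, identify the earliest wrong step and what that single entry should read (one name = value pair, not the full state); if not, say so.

Recomputing the run from the initial state:
step 1: [-2]
step 2: [-2, -9]
step 3: [7]
step 4: [7, 8]
step 5: [7, 8, 6]
step 6: [7, 8, 6, -8]
step 7: [7, 8, 6, -8, 1]
step 8: [7, 8, 6, -7]
step 9: [7, 8, 13]
step 10: [7, 8, 13, -9]
The first disagreement with the record is at step 8, where the value should be top = -7.

step 8, top = -7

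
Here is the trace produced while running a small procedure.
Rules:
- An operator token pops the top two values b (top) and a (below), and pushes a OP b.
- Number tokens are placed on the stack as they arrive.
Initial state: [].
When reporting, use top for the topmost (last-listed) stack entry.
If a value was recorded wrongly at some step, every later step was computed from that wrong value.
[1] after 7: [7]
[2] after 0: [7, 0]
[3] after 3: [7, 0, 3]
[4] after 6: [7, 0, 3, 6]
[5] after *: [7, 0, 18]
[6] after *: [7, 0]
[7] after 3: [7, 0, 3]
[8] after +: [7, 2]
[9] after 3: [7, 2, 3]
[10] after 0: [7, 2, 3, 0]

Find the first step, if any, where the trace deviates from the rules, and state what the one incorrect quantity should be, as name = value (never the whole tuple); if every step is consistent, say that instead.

step 8, top = 3

Recomputing the run from the initial state:
step 1: [7]
step 2: [7, 0]
step 3: [7, 0, 3]
step 4: [7, 0, 3, 6]
step 5: [7, 0, 18]
step 6: [7, 0]
step 7: [7, 0, 3]
step 8: [7, 3]
step 9: [7, 3, 3]
step 10: [7, 3, 3, 0]
The first disagreement with the trace is at step 8, where the value should be top = 3.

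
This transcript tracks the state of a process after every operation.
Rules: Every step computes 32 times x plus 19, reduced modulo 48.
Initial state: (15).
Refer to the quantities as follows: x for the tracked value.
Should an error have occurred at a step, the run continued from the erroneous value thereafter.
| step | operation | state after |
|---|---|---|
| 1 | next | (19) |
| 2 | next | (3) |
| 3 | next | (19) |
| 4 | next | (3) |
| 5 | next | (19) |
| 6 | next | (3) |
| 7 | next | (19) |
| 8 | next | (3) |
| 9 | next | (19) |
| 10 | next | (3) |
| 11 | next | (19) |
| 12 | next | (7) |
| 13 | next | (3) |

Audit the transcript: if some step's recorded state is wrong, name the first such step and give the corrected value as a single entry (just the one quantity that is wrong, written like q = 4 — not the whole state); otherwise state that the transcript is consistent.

step 12, x = 3

Step 1: x = (32*15 + 19) mod 48 = 19 — consistent with the transcript.
Step 2: x = (32*19 + 19) mod 48 = 3 — verified.
Step 3: x = (32*3 + 19) mod 48 = 19 — verified.
Step 4: x = (32*19 + 19) mod 48 = 3 — verified.
Step 5: x = (32*3 + 19) mod 48 = 19 — matches.
Step 6: x = (32*19 + 19) mod 48 = 3 — exactly as logged.
Step 7: x = (32*3 + 19) mod 48 = 19 — consistent with the transcript.
Step 8: x = (32*19 + 19) mod 48 = 3 — same as recorded.
Step 9: x = (32*3 + 19) mod 48 = 19 — no discrepancy.
Step 10: x = (32*19 + 19) mod 48 = 3 — in agreement.
Step 11: x = (32*3 + 19) mod 48 = 19 — matches.
Step 12: x = (32*19 + 19) mod 48 = 3 — first mismatch against the transcript.
So the first discrepancy is step 12, where the right value is x = 3.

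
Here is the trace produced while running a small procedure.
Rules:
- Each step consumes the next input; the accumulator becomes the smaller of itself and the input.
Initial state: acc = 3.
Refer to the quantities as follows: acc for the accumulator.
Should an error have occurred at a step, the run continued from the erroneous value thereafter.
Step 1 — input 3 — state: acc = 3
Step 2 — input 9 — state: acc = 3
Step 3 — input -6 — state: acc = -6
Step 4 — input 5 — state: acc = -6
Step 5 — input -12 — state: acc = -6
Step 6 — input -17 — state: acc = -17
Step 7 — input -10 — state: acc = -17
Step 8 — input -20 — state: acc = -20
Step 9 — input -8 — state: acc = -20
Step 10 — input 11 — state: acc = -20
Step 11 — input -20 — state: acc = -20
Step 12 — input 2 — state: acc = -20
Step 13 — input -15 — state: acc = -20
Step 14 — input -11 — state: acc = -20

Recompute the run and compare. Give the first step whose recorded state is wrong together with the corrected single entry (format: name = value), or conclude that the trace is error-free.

Step 1: acc = min(3, 3) = 3 — matches.
Step 2: acc = min(3, 9) = 3 — matches.
Step 3: acc = min(3, -6) = -6 — checks out.
Step 4: acc = min(-6, 5) = -6 — checks out.
Step 5: acc = min(-6, -12) = -12 — the trace has a different value.
The earliest wrong entry is at step 5: it should read acc = -12.

step 5, acc = -12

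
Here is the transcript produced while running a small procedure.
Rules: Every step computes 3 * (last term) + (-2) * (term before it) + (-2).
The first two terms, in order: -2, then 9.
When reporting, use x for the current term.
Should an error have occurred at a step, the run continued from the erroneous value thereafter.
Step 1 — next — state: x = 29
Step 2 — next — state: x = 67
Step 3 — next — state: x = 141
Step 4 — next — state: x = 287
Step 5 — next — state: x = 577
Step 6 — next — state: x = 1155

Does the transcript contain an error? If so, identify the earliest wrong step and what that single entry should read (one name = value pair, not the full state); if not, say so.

no error

Step 1: x = 3*(9) + (-2)*(-2) + (-2) = 29 — consistent with the transcript.
Step 2: x = 3*(29) + (-2)*(9) + (-2) = 67 — same as recorded.
Step 3: x = 3*(67) + (-2)*(29) + (-2) = 141 — matches.
Step 4: x = 3*(141) + (-2)*(67) + (-2) = 287 — verified.
Step 5: x = 3*(287) + (-2)*(141) + (-2) = 577 — no discrepancy.
Step 6: x = 3*(577) + (-2)*(287) + (-2) = 1155 — exactly as logged.
No step deviates from the rules.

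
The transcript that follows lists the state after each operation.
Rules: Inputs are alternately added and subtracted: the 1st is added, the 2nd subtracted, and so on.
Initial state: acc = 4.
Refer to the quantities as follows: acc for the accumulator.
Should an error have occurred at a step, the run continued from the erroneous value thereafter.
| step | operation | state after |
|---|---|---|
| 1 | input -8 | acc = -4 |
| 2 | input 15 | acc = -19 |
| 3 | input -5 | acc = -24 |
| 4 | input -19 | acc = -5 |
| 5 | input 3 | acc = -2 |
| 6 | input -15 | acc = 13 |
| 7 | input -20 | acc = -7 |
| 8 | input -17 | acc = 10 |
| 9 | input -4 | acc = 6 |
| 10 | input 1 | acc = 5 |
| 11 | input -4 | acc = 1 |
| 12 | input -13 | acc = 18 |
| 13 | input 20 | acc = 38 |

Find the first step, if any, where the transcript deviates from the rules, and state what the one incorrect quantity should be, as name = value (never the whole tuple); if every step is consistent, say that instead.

step 12, acc = 14

Recomputing the run from the initial state:
step 1: acc = -4
step 2: acc = -19
step 3: acc = -24
step 4: acc = -5
step 5: acc = -2
step 6: acc = 13
step 7: acc = -7
step 8: acc = 10
step 9: acc = 6
step 10: acc = 5
step 11: acc = 1
step 12: acc = 14
step 13: acc = 34
The first disagreement with the transcript is at step 12, where the value should be acc = 14.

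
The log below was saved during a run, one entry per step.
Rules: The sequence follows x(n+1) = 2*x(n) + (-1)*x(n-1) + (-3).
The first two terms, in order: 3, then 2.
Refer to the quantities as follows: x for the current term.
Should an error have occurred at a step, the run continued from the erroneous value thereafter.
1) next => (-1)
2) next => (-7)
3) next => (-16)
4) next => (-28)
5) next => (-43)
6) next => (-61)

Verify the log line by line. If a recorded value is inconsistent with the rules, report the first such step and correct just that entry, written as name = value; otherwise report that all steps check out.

step 1: x = 2*(2) + (-1)*(3) + (-3) = -2 -> the log disagrees here
That makes step 1 the first incorrect line — x = -2 is what it should show.

step 1, x = -2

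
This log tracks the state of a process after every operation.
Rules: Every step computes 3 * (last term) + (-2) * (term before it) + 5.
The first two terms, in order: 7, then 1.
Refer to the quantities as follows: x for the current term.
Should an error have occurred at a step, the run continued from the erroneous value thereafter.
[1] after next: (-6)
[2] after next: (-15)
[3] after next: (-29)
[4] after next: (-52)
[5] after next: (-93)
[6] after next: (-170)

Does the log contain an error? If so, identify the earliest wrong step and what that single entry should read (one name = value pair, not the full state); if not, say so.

step 3, x = -28

1. x = 3*(1) + (-2)*(7) + (5) = -6 (no discrepancy)
2. x = 3*(-6) + (-2)*(1) + (5) = -15 (verified)
3. x = 3*(-15) + (-2)*(-6) + (5) = -28 (the log has a different value)
The earliest wrong entry is at step 3: it should read x = -28.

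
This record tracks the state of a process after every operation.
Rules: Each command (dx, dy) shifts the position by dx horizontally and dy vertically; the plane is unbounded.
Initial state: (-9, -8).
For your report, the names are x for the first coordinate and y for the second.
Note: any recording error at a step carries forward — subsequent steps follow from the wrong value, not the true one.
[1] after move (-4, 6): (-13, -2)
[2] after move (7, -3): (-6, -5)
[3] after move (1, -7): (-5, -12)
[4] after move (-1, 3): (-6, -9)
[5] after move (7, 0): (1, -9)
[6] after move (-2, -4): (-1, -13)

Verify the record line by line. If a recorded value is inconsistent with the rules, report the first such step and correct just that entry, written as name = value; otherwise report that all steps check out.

no error

Step 1: x = -9 + (-4) = -13, y = -8 + (6) = -2 — consistent with the record.
Step 2: x = -13 + (7) = -6, y = -2 + (-3) = -5 — agrees with the record.
Step 3: x = -6 + (1) = -5, y = -5 + (-7) = -12 — verified.
Step 4: x = -5 + (-1) = -6, y = -12 + (3) = -9 — matches.
Step 5: x = -6 + (7) = 1, y = -9 + (0) = -9 — exactly as logged.
Step 6: x = 1 + (-2) = -1, y = -9 + (-4) = -13 — no discrepancy.
All entries verified; no error found.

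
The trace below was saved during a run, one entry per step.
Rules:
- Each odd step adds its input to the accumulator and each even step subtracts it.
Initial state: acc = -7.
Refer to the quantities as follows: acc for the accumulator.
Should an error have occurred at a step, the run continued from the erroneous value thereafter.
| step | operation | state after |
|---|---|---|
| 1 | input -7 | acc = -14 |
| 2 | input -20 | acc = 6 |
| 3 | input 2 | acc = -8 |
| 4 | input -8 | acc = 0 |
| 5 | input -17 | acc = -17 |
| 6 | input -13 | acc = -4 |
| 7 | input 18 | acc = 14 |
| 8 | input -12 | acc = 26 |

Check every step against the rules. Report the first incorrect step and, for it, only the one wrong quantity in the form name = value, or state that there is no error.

step 3, acc = 8

Recomputing the run from the initial state:
step 1: acc = -14
step 2: acc = 6
step 3: acc = 8
step 4: acc = 16
step 5: acc = -1
step 6: acc = 12
step 7: acc = 30
step 8: acc = 42
The first disagreement with the trace is at step 3, where the value should be acc = 8.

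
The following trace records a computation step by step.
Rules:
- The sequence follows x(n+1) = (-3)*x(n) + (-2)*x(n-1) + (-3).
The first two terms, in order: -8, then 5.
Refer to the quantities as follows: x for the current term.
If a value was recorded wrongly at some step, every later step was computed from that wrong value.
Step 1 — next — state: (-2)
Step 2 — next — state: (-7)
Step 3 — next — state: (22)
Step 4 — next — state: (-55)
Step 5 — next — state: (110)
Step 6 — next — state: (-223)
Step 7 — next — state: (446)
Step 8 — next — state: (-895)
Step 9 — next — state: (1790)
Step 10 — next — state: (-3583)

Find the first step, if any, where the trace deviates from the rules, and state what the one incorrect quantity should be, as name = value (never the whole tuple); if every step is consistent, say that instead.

1. x = -3*(5) + (-2)*(-8) + (-3) = -2 (same as recorded)
2. x = -3*(-2) + (-2)*(5) + (-3) = -7 (verified)
3. x = -3*(-7) + (-2)*(-2) + (-3) = 22 (checks out)
4. x = -3*(22) + (-2)*(-7) + (-3) = -55 (consistent with the trace)
5. x = -3*(-55) + (-2)*(22) + (-3) = 118 (this is not what the trace shows)
First incorrect step: 5; the correct value is x = 118.

step 5, x = 118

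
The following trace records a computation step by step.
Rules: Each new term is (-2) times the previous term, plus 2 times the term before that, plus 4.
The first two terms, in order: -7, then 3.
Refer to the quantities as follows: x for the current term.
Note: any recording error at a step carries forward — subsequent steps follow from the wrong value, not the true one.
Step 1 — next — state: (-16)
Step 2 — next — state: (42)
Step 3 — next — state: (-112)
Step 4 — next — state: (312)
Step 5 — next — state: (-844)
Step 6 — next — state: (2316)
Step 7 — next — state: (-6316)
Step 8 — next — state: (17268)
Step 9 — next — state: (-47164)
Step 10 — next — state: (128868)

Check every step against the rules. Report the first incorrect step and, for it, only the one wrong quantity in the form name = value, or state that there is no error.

no error

1. x = -2*(3) + (2)*(-7) + (4) = -16 (exactly as logged)
2. x = -2*(-16) + (2)*(3) + (4) = 42 (same as recorded)
3. x = -2*(42) + (2)*(-16) + (4) = -112 (checks out)
4. x = -2*(-112) + (2)*(42) + (4) = 312 (no discrepancy)
5. x = -2*(312) + (2)*(-112) + (4) = -844 (matches)
6. x = -2*(-844) + (2)*(312) + (4) = 2316 (consistent with the trace)
7. x = -2*(2316) + (2)*(-844) + (4) = -6316 (matches)
8. x = -2*(-6316) + (2)*(2316) + (4) = 17268 (same as recorded)
9. x = -2*(17268) + (2)*(-6316) + (4) = -47164 (exactly as logged)
10. x = -2*(-47164) + (2)*(17268) + (4) = 128868 (confirmed correct)
All steps check out; nothing to correct.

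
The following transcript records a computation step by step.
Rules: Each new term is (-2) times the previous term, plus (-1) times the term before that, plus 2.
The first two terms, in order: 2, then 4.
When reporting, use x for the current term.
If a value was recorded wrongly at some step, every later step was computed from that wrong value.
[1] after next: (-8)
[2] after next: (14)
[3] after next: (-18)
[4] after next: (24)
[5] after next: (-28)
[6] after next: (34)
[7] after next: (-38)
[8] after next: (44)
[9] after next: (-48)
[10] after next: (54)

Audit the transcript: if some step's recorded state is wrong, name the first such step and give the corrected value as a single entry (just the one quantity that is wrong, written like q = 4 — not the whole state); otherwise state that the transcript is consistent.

no error

step 1: x = -2*(4) + (-1)*(2) + (2) = -8 -> checks out
step 2: x = -2*(-8) + (-1)*(4) + (2) = 14 -> checks out
step 3: x = -2*(14) + (-1)*(-8) + (2) = -18 -> exactly as logged
step 4: x = -2*(-18) + (-1)*(14) + (2) = 24 -> same as recorded
step 5: x = -2*(24) + (-1)*(-18) + (2) = -28 -> in agreement
step 6: x = -2*(-28) + (-1)*(24) + (2) = 34 -> exactly as logged
step 7: x = -2*(34) + (-1)*(-28) + (2) = -38 -> in agreement
step 8: x = -2*(-38) + (-1)*(34) + (2) = 44 -> agrees with the transcript
step 9: x = -2*(44) + (-1)*(-38) + (2) = -48 -> checks out
step 10: x = -2*(-48) + (-1)*(44) + (2) = 54 -> same as recorded
Nothing is out of place; the run is error-free.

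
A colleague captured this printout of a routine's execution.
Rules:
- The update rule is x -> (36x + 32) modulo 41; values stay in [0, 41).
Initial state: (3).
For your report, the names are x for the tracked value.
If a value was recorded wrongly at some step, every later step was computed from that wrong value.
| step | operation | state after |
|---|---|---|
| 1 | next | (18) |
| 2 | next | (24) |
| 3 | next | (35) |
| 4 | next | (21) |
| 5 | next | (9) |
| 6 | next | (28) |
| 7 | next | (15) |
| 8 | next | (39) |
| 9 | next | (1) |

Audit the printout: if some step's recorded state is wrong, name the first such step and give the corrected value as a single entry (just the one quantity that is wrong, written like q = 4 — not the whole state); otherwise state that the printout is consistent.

step 1, x = 17

Recomputing the run from the initial state:
step 1: x = 17
step 2: x = 29
step 3: x = 10
step 4: x = 23
step 5: x = 40
step 6: x = 37
step 7: x = 11
step 8: x = 18
step 9: x = 24
The first disagreement with the printout is at step 1, where the value should be x = 17.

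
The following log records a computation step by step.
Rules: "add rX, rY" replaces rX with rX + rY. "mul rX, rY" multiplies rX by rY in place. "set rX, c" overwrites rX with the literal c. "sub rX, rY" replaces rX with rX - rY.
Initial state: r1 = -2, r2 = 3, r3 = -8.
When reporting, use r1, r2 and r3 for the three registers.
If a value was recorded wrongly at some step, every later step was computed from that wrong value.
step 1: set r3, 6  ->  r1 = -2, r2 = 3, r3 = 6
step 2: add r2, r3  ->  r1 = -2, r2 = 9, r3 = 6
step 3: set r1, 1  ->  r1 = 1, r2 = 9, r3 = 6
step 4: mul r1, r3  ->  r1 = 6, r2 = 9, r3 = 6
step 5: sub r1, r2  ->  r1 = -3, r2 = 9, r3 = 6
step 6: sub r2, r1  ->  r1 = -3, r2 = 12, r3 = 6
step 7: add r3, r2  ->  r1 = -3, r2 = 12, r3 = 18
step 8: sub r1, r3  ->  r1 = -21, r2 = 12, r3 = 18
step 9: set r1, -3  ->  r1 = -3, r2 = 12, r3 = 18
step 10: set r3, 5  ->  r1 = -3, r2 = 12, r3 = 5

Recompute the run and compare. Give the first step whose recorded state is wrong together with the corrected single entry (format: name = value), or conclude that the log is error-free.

no error

1. r3 = 6 (no discrepancy)
2. r2 = 3 + 6 = 9 (same as recorded)
3. r1 = 1 (checks out)
4. r1 = 1 * 6 = 6 (no discrepancy)
5. r1 = 6 - 9 = -3 (in agreement)
6. r2 = 9 - -3 = 12 (matches)
7. r3 = 6 + 12 = 18 (exactly as logged)
8. r1 = -3 - 18 = -21 (verified)
9. r1 = -3 (confirmed correct)
10. r3 = 5 (matches)
Each recorded entry agrees with the recomputation.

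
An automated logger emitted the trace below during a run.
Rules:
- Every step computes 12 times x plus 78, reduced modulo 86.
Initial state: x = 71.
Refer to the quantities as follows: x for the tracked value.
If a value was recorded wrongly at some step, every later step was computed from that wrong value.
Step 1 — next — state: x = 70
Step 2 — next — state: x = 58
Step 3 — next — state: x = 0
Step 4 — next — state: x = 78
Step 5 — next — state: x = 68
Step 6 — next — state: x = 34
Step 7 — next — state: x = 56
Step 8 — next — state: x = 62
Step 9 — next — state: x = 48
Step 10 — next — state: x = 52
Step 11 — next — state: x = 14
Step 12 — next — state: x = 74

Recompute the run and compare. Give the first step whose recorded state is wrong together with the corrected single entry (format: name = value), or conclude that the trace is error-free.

no error

Step 1: x = (12*71 + 78) mod 86 = 70 — in agreement.
Step 2: x = (12*70 + 78) mod 86 = 58 — in agreement.
Step 3: x = (12*58 + 78) mod 86 = 0 — agrees with the trace.
Step 4: x = (12*0 + 78) mod 86 = 78 — verified.
Step 5: x = (12*78 + 78) mod 86 = 68 — confirmed correct.
Step 6: x = (12*68 + 78) mod 86 = 34 — checks out.
Step 7: x = (12*34 + 78) mod 86 = 56 — agrees with the trace.
Step 8: x = (12*56 + 78) mod 86 = 62 — same as recorded.
Step 9: x = (12*62 + 78) mod 86 = 48 — confirmed correct.
Step 10: x = (12*48 + 78) mod 86 = 52 — in agreement.
Step 11: x = (12*52 + 78) mod 86 = 14 — consistent with the trace.
Step 12: x = (12*14 + 78) mod 86 = 74 — consistent with the trace.
The whole run recomputes cleanly — no discrepancies.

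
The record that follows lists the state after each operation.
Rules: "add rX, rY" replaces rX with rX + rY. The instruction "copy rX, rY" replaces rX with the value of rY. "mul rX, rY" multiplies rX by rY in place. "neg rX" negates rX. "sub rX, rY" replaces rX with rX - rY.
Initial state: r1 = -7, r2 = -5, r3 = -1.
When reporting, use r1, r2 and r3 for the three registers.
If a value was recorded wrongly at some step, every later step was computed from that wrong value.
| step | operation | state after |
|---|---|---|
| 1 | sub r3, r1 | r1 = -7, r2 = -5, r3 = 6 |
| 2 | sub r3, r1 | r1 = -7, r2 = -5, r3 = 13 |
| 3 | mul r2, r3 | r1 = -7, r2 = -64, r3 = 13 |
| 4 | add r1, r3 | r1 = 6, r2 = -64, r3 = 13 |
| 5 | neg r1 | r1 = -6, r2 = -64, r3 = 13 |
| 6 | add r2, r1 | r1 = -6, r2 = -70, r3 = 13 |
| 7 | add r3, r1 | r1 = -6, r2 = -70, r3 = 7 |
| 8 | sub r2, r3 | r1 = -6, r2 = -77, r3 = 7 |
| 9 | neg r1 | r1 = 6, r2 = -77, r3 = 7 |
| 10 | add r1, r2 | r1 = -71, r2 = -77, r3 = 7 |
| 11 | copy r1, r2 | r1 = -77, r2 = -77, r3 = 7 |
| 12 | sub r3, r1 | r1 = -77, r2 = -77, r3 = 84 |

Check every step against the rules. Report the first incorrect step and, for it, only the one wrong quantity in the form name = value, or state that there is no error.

step 3, r2 = -65

step 1: r3 = -1 - -7 = 6 -> confirmed correct
step 2: r3 = 6 - -7 = 13 -> agrees with the record
step 3: r2 = -5 * 13 = -65 -> the record disagrees here
First deviation found at step 3; the corrected entry is r2 = -65.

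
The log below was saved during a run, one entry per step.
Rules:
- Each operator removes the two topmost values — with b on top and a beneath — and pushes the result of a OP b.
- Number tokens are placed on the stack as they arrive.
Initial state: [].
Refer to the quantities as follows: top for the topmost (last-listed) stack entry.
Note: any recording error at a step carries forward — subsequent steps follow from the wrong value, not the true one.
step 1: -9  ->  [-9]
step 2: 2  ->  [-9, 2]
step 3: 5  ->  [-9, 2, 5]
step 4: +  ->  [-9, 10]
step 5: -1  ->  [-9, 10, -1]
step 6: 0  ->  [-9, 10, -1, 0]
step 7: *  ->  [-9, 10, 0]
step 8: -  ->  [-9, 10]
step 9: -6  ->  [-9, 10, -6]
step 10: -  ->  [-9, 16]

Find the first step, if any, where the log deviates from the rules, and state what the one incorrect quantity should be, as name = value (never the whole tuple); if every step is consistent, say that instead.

step 4, top = 7

Recomputing the run from the initial state:
step 1: [-9]
step 2: [-9, 2]
step 3: [-9, 2, 5]
step 4: [-9, 7]
step 5: [-9, 7, -1]
step 6: [-9, 7, -1, 0]
step 7: [-9, 7, 0]
step 8: [-9, 7]
step 9: [-9, 7, -6]
step 10: [-9, 13]
The first disagreement with the log is at step 4, where the value should be top = 7.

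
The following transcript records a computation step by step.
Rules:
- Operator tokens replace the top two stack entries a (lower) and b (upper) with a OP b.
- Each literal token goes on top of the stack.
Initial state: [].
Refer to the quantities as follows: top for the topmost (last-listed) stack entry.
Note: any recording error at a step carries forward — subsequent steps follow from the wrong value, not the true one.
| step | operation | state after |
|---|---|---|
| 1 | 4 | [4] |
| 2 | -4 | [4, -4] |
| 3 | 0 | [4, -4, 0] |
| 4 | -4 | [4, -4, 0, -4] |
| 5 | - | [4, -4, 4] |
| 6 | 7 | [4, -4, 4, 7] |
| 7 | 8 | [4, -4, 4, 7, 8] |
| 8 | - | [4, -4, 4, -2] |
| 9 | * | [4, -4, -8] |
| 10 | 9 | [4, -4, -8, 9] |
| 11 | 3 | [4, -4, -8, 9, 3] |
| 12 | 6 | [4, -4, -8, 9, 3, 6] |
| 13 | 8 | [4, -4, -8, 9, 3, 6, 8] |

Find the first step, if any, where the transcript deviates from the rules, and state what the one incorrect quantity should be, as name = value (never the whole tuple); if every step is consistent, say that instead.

Step 1: push 4: top = 4 — verified.
Step 2: push -4: top = -4 — matches.
Step 3: push 0: top = 0 — confirmed correct.
Step 4: push -4: top = -4 — consistent with the transcript.
Step 5: 0 - -4 = 4 — in agreement.
Step 6: push 7: top = 7 — verified.
Step 7: push 8: top = 8 — exactly as logged.
Step 8: 7 - 8 = -1 — a discrepancy with the transcript.
First incorrect step: 8; the correct value is top = -1.

step 8, top = -1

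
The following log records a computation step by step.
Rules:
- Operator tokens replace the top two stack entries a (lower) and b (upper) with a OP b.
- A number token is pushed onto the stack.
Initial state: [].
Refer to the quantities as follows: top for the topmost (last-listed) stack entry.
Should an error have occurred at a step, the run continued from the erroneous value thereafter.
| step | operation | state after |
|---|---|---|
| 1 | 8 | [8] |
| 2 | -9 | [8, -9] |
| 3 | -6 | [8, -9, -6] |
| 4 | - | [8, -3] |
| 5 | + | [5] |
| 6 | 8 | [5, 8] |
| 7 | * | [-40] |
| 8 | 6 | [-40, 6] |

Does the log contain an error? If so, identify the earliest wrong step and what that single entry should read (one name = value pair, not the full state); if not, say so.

1. push 8: top = 8 (no discrepancy)
2. push -9: top = -9 (in agreement)
3. push -6: top = -6 (no discrepancy)
4. -9 - -6 = -3 (in agreement)
5. 8 + -3 = 5 (in agreement)
6. push 8: top = 8 (checks out)
7. 5 * 8 = 40 (a discrepancy with the log)
So the first discrepancy is step 7, where the right value is top = 40.

step 7, top = 40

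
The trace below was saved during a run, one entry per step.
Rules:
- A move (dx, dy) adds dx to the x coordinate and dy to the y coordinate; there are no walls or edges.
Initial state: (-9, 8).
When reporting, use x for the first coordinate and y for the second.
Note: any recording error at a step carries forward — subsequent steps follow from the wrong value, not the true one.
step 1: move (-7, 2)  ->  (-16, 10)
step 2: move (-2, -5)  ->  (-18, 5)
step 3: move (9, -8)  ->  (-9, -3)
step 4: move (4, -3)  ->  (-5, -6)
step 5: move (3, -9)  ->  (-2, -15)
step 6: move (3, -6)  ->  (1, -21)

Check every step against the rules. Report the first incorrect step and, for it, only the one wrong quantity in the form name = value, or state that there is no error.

no error

Recomputing the run from the initial state:
step 1: x = -16, y = 10
step 2: x = -18, y = 5
step 3: x = -9, y = -3
step 4: x = -5, y = -6
step 5: x = -2, y = -15
step 6: x = 1, y = -21
This matches the trace at every step.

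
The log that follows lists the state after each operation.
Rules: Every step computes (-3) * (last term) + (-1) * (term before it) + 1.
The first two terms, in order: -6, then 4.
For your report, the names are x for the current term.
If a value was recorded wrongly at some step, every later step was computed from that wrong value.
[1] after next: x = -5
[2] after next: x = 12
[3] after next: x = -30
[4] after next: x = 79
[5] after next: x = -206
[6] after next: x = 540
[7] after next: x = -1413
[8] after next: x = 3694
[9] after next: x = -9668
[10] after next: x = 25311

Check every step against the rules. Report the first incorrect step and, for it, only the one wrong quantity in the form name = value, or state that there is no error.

Step 1: x = -3*(4) + (-1)*(-6) + (1) = -5 — in agreement.
Step 2: x = -3*(-5) + (-1)*(4) + (1) = 12 — consistent with the log.
Step 3: x = -3*(12) + (-1)*(-5) + (1) = -30 — same as recorded.
Step 4: x = -3*(-30) + (-1)*(12) + (1) = 79 — confirmed correct.
Step 5: x = -3*(79) + (-1)*(-30) + (1) = -206 — confirmed correct.
Step 6: x = -3*(-206) + (-1)*(79) + (1) = 540 — consistent with the log.
Step 7: x = -3*(540) + (-1)*(-206) + (1) = -1413 — consistent with the log.
Step 8: x = -3*(-1413) + (-1)*(540) + (1) = 3700 — the log disagrees here.
Step 8 is the first one off; corrected, x = 3700.

step 8, x = 3700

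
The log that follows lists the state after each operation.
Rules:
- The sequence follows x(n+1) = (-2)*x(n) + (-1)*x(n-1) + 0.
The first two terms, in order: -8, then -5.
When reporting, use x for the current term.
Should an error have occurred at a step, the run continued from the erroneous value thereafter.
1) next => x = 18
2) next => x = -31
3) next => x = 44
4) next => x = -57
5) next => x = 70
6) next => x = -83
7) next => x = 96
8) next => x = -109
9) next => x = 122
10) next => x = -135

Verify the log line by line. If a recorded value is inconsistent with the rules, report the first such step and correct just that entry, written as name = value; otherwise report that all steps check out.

step 1: x = -2*(-5) + (-1)*(-8) + (0) = 18 -> matches
step 2: x = -2*(18) + (-1)*(-5) + (0) = -31 -> no discrepancy
step 3: x = -2*(-31) + (-1)*(18) + (0) = 44 -> checks out
step 4: x = -2*(44) + (-1)*(-31) + (0) = -57 -> no discrepancy
step 5: x = -2*(-57) + (-1)*(44) + (0) = 70 -> verified
step 6: x = -2*(70) + (-1)*(-57) + (0) = -83 -> confirmed correct
step 7: x = -2*(-83) + (-1)*(70) + (0) = 96 -> in agreement
step 8: x = -2*(96) + (-1)*(-83) + (0) = -109 -> confirmed correct
step 9: x = -2*(-109) + (-1)*(96) + (0) = 122 -> same as recorded
step 10: x = -2*(122) + (-1)*(-109) + (0) = -135 -> verified
Nothing is out of place; the run is error-free.

no error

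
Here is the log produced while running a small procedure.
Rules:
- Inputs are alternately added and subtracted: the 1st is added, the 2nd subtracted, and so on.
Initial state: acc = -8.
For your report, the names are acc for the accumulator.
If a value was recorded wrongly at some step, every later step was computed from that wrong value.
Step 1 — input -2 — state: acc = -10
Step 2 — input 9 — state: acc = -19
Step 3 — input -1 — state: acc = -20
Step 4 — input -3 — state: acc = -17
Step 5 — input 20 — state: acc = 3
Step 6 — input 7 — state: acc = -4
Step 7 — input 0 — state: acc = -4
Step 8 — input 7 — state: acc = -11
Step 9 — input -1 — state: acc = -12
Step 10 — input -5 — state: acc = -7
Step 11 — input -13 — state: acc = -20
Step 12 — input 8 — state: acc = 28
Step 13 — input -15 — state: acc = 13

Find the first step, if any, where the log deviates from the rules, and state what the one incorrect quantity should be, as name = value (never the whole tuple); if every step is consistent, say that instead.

Step 1: acc = -8 + -2 = -10 — agrees with the log.
Step 2: acc = -10 - 9 = -19 — same as recorded.
Step 3: acc = -19 + -1 = -20 — agrees with the log.
Step 4: acc = -20 - -3 = -17 — consistent with the log.
Step 5: acc = -17 + 20 = 3 — matches.
Step 6: acc = 3 - 7 = -4 — verified.
Step 7: acc = -4 + 0 = -4 — matches.
Step 8: acc = -4 - 7 = -11 — exactly as logged.
Step 9: acc = -11 + -1 = -12 — exactly as logged.
Step 10: acc = -12 - -5 = -7 — exactly as logged.
Step 11: acc = -7 + -13 = -20 — same as recorded.
Step 12: acc = -20 - 8 = -28 — first mismatch against the log.
That makes step 12 the first incorrect line — acc = -28 is what it should show.

step 12, acc = -28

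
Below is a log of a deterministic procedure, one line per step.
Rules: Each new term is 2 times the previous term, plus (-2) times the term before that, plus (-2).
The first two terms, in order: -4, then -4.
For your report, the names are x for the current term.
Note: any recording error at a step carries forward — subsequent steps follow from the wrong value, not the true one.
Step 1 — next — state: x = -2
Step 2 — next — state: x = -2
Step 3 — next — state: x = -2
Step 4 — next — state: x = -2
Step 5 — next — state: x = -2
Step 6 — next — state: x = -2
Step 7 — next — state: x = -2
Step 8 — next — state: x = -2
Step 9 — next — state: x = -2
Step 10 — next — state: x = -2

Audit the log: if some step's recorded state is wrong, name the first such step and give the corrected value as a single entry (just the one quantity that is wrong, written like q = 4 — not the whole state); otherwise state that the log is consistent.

step 2, x = 2

Recomputing the run from the initial state:
step 1: x = -2
step 2: x = 2
step 3: x = 6
step 4: x = 6
step 5: x = -2
step 6: x = -18
step 7: x = -34
step 8: x = -34
step 9: x = -2
step 10: x = 62
The first disagreement with the log is at step 2, where the value should be x = 2.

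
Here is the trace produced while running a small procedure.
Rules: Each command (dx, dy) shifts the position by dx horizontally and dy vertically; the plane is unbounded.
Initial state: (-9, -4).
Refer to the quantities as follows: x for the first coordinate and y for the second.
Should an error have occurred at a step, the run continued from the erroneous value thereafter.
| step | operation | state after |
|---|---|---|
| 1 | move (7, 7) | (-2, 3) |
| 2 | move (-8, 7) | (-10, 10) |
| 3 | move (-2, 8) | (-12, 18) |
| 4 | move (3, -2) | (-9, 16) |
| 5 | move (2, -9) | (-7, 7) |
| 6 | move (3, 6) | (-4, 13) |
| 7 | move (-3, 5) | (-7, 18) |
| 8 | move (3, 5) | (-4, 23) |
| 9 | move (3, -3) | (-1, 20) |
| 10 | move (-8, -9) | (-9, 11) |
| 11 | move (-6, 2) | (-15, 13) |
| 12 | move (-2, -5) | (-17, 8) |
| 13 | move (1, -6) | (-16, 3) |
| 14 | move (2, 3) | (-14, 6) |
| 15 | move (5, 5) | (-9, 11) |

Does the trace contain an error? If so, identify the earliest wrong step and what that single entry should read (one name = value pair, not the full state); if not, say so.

1. x = -9 + (7) = -2, y = -4 + (7) = 3 (no discrepancy)
2. x = -2 + (-8) = -10, y = 3 + (7) = 10 (same as recorded)
3. x = -10 + (-2) = -12, y = 10 + (8) = 18 (agrees with the trace)
4. x = -12 + (3) = -9, y = 18 + (-2) = 16 (consistent with the trace)
5. x = -9 + (2) = -7, y = 16 + (-9) = 7 (matches)
6. x = -7 + (3) = -4, y = 7 + (6) = 13 (verified)
7. x = -4 + (-3) = -7, y = 13 + (5) = 18 (checks out)
8. x = -7 + (3) = -4, y = 18 + (5) = 23 (agrees with the trace)
9. x = -4 + (3) = -1, y = 23 + (-3) = 20 (verified)
10. x = -1 + (-8) = -9, y = 20 + (-9) = 11 (no discrepancy)
11. x = -9 + (-6) = -15, y = 11 + (2) = 13 (confirmed correct)
12. x = -15 + (-2) = -17, y = 13 + (-5) = 8 (agrees with the trace)
13. x = -17 + (1) = -16, y = 8 + (-6) = 2 (the trace disagrees here)
First incorrect step: 13; the correct value is y = 2.

step 13, y = 2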